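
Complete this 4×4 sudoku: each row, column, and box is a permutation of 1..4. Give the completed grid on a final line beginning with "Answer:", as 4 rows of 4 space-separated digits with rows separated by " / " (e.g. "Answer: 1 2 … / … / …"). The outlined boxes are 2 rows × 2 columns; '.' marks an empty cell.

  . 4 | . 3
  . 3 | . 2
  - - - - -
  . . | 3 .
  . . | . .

Step 1. [r2c1∈{1}] r2c1 has the single candidate 1, so r2c1=1.
Step 2. [r4c3∈{1,2,4}] 2 has one home in col 3: r4c3. So r4c3=2.
Step 3. [r3c2∈{1,2}] in col 2, 2 fits only at r3c2 ⇒ r3c2=2.
Step 4. [r3c4∈{1,4}] in row 3, 1 fits only at r3c4 ⇒ r3c4=1.
Step 5. [r4c1∈{3,4}] 3 has one home in row 4: r4c1 ⇒ r4c1=3.
Step 6. [r2c3∈{4}] only 4 remains possible at r2c3. So r2c3=4.
Step 7. [r4c2∈{1}] only 1 remains possible at r4c2 ⇒ r4c2=1.
Step 8. [r4c4∈{4}] r4c4's peers cover all but 4 ⇒ r4c4=4.
Step 9. [r1c3∈{1}] r1c3 has the single candidate 1 ⇒ r1c3=1.
Step 10. [r3c1∈{4}] r3c1 is down to just 4 ⇒ r3c1=4.
Step 11. [r1c1∈{2}] r1c1 has the single candidate 2. So r1c1=2.

Answer: 2 4 1 3 / 1 3 4 2 / 4 2 3 1 / 3 1 2 4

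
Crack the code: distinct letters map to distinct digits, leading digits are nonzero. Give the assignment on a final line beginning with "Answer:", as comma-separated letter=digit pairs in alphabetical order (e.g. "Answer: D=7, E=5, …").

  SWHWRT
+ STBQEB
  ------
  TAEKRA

Step 1. [col 1: T + B ≡ A (mod 10)] several values work for B in column 1 (T + B ≡ A (mod 10), carry-in 0); try B=6. So B=6.
Step 2. [col 1: T + B ≡ A (mod 10)] several values work for T in column 1 (T + B ≡ A (mod 10), carry-in 0); try T=2, so T=2.
Step 3. [col 1: T + B ≡ A (mod 10)] column 1: given T=2, B=6, carry-in 0, and digits 2,6 already taken and all letters distinct, T+B≡A (mod 10) forces A=8, so A=8.
Step 4. [col 2: R + E ≡ R (mod 10)] from column 2 (nothing yet, carry-in 0, digits 2,6,8 already taken and all letters distinct): E must equal 0, so E=0.
Step 5. [col 2: R + E ≡ R (mod 10)] no forcing yet in column 2 (carry-in 0); R=7 is free and consistent — try it. So R=7.
Step 6. [col 3: W + Q ≡ K (mod 10)] K=4 is one option consistent with column 3 (W + Q ≡ K (mod 10), carry-in 0) — take it, so K=4.
Step 7. [col 3: W + Q ≡ K (mod 10)] column 3 (W + Q ≡ K (mod 10), carry-in 0) doesn't pin W yet; pick W=5 and continue, so W=5.
Step 8. [col 3: W + Q ≡ K (mod 10)] column 3 reads W+Q+carry(0)=K with W=5, K=4; with digits 0,2,4,5,6,7,8 already taken and all letters distinct, the only value for Q is 9, so Q=9.
Step 9. [col 4: H + B ≡ E (mod 10)] column 4 reads H+B+carry(1)=E with B=6, E=0; with digits 0,2,4,5,6,7,8,9 already taken and all letters distinct, the only value for H is 3. So H=3.
Step 10. [col 6: S + S ≡ T (mod 10)] from column 6 (T=2, carry-in 0, digits 0,2,3,4,5,6,7,8,9 already taken and all letters distinct): S must equal 1 ⇒ S=1.

Answer: A=8, B=6, E=0, H=3, K=4, Q=9, R=7, S=1, T=2, W=5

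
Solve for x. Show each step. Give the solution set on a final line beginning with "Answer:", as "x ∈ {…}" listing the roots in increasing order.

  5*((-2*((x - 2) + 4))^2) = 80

Step 1. [5*((-2*((x - 2) + 4))^2) = 80] leading coefficient 5: divide by 5, so div: (-2*((x - 2) + 4))^2 = 16.
Step 2. [(-2*((x - 2) + 4))^2 = 16] √ both sides: 16 ≥ 0 gives two branches ⇒ sqrt: -2*((x - 2) + 4) = 4 or -4.
Step 3. [-2*((x - 2) + 4) = 4 or -4] divide by the outer -2. So div: (x - 2) + 4 = -2 or 2.
Step 4. [(x - 2) + 4 = -2 or 2] peel the +4: subtract 4 from each side ⇒ sub: x - 2 = -6 or -2.
Step 5. [x - 2 = -6 or -2] peel the -2: add 2 from each side ⇒ sub: x = -4 or 0.

Answer: x ∈ {-4, 0}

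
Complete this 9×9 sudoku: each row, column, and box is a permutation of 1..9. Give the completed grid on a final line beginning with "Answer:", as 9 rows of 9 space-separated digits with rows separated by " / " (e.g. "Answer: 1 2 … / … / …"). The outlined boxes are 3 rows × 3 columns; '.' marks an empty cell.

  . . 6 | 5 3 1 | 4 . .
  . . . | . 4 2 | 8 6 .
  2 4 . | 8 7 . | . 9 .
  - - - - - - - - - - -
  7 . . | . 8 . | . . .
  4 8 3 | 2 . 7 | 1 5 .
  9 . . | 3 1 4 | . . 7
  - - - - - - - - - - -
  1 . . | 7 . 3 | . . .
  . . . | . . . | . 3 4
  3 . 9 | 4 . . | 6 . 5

Step 1. [r6c7∈{2}] nothing but 2 survives at r6c7 ⇒ r6c7=2.
Step 2. [r8c1∈{5,6,8}] 6 has one home in col 1: r8c1 ⇒ r8c1=6.
Step 3. [r6c3∈{5}] r6c3 has the single candidate 5, so r6c3=5.
Step 4. [r7c9∈{2,8,9}] across col 9, 8 lands solely at r7c9 ⇒ r7c9=8.
Step 5. [r4c4∈{6,9}] across col 4, 6 lands solely at r4c4, so r4c4=6.
Step 6. [r7c8∈{2}] nothing but 2 survives at r7c8, so r7c8=2.
Step 7. [r2c2∈{1,3,5,7,9}] in col 2, 3 fits only at r2c2, so r2c2=3.
Step 8. [r8c7∈{7,9}] in col 7, 7 fits only at r8c7. So r8c7=7.
Step 9. [r5c5∈{9}] nothing but 9 survives at r5c5, so r5c5=9.
Step 10. [r3c3∈{1}] r3c3 is down to just 1. So r3c3=1.
Step 11. [r8c6∈{5,8,9}] col 6 places 9 nowhere but r8c6, so r8c6=9.
Step 12. [r3c9∈{3}] only 3 remains possible at r3c9 ⇒ r3c9=3.
Step 13. [r9c5∈{2}] r9c5 is down to just 2. So r9c5=2.
Step 14. [r4c3∈{2}] r4c3's peers cover all but 2. So r4c3=2.
Step 15. [r8c5∈{5}] r8c5 has the single candidate 5 ⇒ r8c5=5.
Step 16. [r4c9∈{9}] r4c9 is down to just 9. So r4c9=9.
Step 17. [r9c2∈{7}] r9c2 is down to just 7. So r9c2=7.
Step 18. [r9c8∈{1}] r9c8's peers cover all but 1, so r9c8=1.
Step 19. [r7c5∈{6}] nothing but 6 survives at r7c5, so r7c5=6.
Step 20. [r8c4∈{1}] r8c4 is down to just 1, so r8c4=1.
Step 21. [r6c8∈{8}] r6c8's peers cover all but 8. So r6c8=8.
Step 22. [r3c7∈{5}] r3c7's peers cover all but 5 ⇒ r3c7=5.
Step 23. [r1c1∈{8}] only 8 remains possible at r1c1, so r1c1=8.
Step 24. [r7c3∈{4}] only 4 remains possible at r7c3 ⇒ r7c3=4.
Step 25. [r8c2∈{2}] only 2 remains possible at r8c2, so r8c2=2.
Step 26. [r2c9∈{1}] only 1 remains possible at r2c9 ⇒ r2c9=1.
Step 27. [r7c7∈{9}] r7c7's peers cover all but 9, so r7c7=9.
Step 28. [r6c2∈{6}] only 6 remains possible at r6c2. So r6c2=6.
Step 29. [r1c2∈{9}] r1c2's peers cover all but 9 ⇒ r1c2=9.
Step 30. [r5c9∈{6}] nothing but 6 survives at r5c9. So r5c9=6.
Step 31. [r3c6∈{6}] r3c6 has the single candidate 6, so r3c6=6.
Step 32. [r2c1∈{5}] r2c1 is down to just 5 ⇒ r2c1=5.
Step 33. [r1c8∈{7}] only 7 remains possible at r1c8. So r1c8=7.
Step 34. [r8c3∈{8}] only 8 remains possible at r8c3. So r8c3=8.
Step 35. [r4c2∈{1}] nothing but 1 survives at r4c2. So r4c2=1.
Step 36. [r4c8∈{4}] r4c8 has the single candidate 4 ⇒ r4c8=4.
Step 37. [r2c3∈{7}] only 7 remains possible at r2c3, so r2c3=7.
Step 38. [r1c9∈{2}] nothing but 2 survives at r1c9. So r1c9=2.
Step 39. [r7c2∈{5}] nothing but 5 survives at r7c2. So r7c2=5.
Step 40. [r2c4∈{9}] r2c4's peers cover all but 9, so r2c4=9.
Step 41. [r4c6∈{5}] r4c6's peers cover all but 5 ⇒ r4c6=5.
Step 42. [r4c7∈{3}] r4c7 has the single candidate 3. So r4c7=3.
Step 43. [r9c6∈{8}] r9c6 has the single candidate 8, so r9c6=8.

Answer: 8 9 6 5 3 1 4 7 2 / 5 3 7 9 4 2 8 6 1 / 2 4 1 8 7 6 5 9 3 / 7 1 2 6 8 5 3 4 9 / 4 8 3 2 9 7 1 5 6 / 9 6 5 3 1 4 2 8 7 / 1 5 4 7 6 3 9 2 8 / 6 2 8 1 5 9 7 3 4 / 3 7 9 4 2 8 6 1 5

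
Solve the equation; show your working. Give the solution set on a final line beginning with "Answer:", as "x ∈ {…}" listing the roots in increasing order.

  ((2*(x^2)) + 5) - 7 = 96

Step 1. [((2*(x^2)) + 5) - 7 = 96] 7 comes off first (add 7) ⇒ sub: (2*(x^2)) + 5 = 103.
Step 2. [(2*(x^2)) + 5 = 103] the outer +5 inverts by subtracting 5 ⇒ sub: 2*(x^2) = 98.
Step 3. [2*(x^2) = 98] 2 out front; divide by 2. So div: x^2 = 49.
Step 4. [x^2 = 49] LHS squared, RHS 49 ≥ 0: apply √ (±). So sqrt: x = 7 or -7.

Answer: x ∈ {-7, 7}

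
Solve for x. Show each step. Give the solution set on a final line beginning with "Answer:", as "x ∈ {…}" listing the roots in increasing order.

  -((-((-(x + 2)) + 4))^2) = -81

Step 1. [-((-((-(x + 2)) + 4))^2) = -81] leading − — multiply by −1 ⇒ neg: (-((-(x + 2)) + 4))^2 = 81.
Step 2. [(-((-(x + 2)) + 4))^2 = 81] √ both sides: 81 ≥ 0 gives two branches ⇒ sqrt: -((-(x + 2)) + 4) = 9 or -9.
Step 3. [-((-(x + 2)) + 4) = 9 or -9] LHS negated; negate both sides, so neg: (-(x + 2)) + 4 = -9 or 9.
Step 4. [(-(x + 2)) + 4 = -9 or 9] 4 comes off first (subtract 4), so sub: -(x + 2) = -13 or 5.
Step 5. [-(x + 2) = -13 or 5] leading − — multiply by −1. So neg: x + 2 = 13 or -5.
Step 6. [x + 2 = 13 or -5] peel the +2: subtract 2 from each side. So sub: x = 11 or -7.

Answer: x ∈ {-7, 11}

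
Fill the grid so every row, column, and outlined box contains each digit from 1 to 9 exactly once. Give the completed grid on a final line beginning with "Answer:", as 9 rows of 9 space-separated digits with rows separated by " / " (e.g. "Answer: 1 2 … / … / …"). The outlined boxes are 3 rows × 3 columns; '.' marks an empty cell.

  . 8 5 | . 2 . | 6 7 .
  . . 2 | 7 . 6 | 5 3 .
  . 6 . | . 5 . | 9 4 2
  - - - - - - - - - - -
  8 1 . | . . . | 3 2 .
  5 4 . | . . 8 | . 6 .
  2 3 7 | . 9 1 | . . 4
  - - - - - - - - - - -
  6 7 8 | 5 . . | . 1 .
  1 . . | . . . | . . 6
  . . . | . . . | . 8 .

Step 1. [r3c6∈{3}] r3c6 has the single candidate 3 ⇒ r3c6=3.
Step 2. [r8c8∈{5,9}] in col 8, 9 fits only at r8c8, so r8c8=9.
Step 3. [r7c6∈{2,4,9}] r7c6 is the only open cell in row 7 admitting 9, so r7c6=9.
Step 4. [r1c6∈{4}] r1c6 is down to just 4, so r1c6=4.
Step 5. [r9c9∈{3,5,7}] in box 9, 5 fits only at r9c9, so r9c9=5.
Step 6. [r6c4∈{6}] r6c4 is down to just 6, so r6c4=6.
Step 7. [r9c5∈{1,3,4,6,7}] row 9 places 6 nowhere but r9c5, so r9c5=6.
Step 8. [r9c4∈{1,2,3,4}] in row 9, 1 fits only at r9c4, so r9c4=1.
Step 9. [r2c2∈{9}] r2c2 has the single candidate 9, so r2c2=9.
Step 10. [r5c3∈{9}] nothing but 9 survives at r5c3. So r5c3=9.
Step 11. [r9c2∈{2}] r9c2 is down to just 2, so r9c2=2.
Step 12. [r9c6∈{7}] only 7 remains possible at r9c6. So r9c6=7.
Step 13. [r9c7∈{4}] r9c7 is down to just 4. So r9c7=4.
Step 14. [r7c5∈{3,4}] in row 7, 4 fits only at r7c5. So r7c5=4.
Step 15. [r8c6∈{2}] r8c6 has the single candidate 2 ⇒ r8c6=2.
Step 16. [r5c7∈{1,7}] r5c7 is the only open cell in col 7 admitting 1 ⇒ r5c7=1.
Step 17. [r5c9∈{7}] only 7 remains possible at r5c9. So r5c9=7.
Step 18. [r9c3∈{3}] r9c3 has the single candidate 3, so r9c3=3.
Step 19. [r5c5∈{3}] only 3 remains possible at r5c5. So r5c5=3.
Step 20. [r3c4∈{8}] r3c4 is down to just 8. So r3c4=8.
Step 21. [r2c9∈{1,8}] 8 has one home in row 2: r2c9 ⇒ r2c9=8.
Step 22. [r4c5∈{7}] r4c5 is down to just 7, so r4c5=7.
Step 23. [r1c9∈{1}] r1c9 has the single candidate 1, so r1c9=1.
Step 24. [r8c2∈{5}] nothing but 5 survives at r8c2 ⇒ r8c2=5.
Step 25. [r3c1∈{7}] r3c1 is down to just 7, so r3c1=7.
Step 26. [r4c3∈{6}] only 6 remains possible at r4c3 ⇒ r4c3=6.
Step 27. [r5c4∈{2}] r5c4 is down to just 2 ⇒ r5c4=2.
Step 28. [r7c7∈{2}] nothing but 2 survives at r7c7 ⇒ r7c7=2.
Step 29. [r4c4∈{4}] nothing but 4 survives at r4c4 ⇒ r4c4=4.
Step 30. [r7c9∈{3}] nothing but 3 survives at r7c9 ⇒ r7c9=3.
Step 31. [r8c5∈{8}] r8c5 has the single candidate 8 ⇒ r8c5=8.
Step 32. [r8c7∈{7}] nothing but 7 survives at r8c7 ⇒ r8c7=7.
Step 33. [r9c1∈{9}] r9c1 is down to just 9. So r9c1=9.
Step 34. [r8c4∈{3}] only 3 remains possible at r8c4, so r8c4=3.
Step 35. [r2c1∈{4}] r2c1's peers cover all but 4 ⇒ r2c1=4.
Step 36. [r1c4∈{9}] r1c4 has the single candidate 9. So r1c4=9.
Step 37. [r4c9∈{9}] r4c9 has the single candidate 9, so r4c9=9.
Step 38. [r1c1∈{3}] r1c1 has the single candidate 3. So r1c1=3.
Step 39. [r3c3∈{1}] nothing but 1 survives at r3c3 ⇒ r3c3=1.
Step 40. [r8c3∈{4}] r8c3 is down to just 4, so r8c3=4.
Step 41. [r2c5∈{1}] only 1 remains possible at r2c5. So r2c5=1.
Step 42. [r6c8∈{5}] r6c8's peers cover all but 5. So r6c8=5.
Step 43. [r6c7∈{8}] r6c7 is down to just 8 ⇒ r6c7=8.
Step 44. [r4c6∈{5}] only 5 remains possible at r4c6 ⇒ r4c6=5.

Answer: 3 8 5 9 2 4 6 7 1 / 4 9 2 7 1 6 5 3 8 / 7 6 1 8 5 3 9 4 2 / 8 1 6 4 7 5 3 2 9 / 5 4 9 2 3 8 1 6 7 / 2 3 7 6 9 1 8 5 4 / 6 7 8 5 4 9 2 1 3 / 1 5 4 3 8 2 7 9 6 / 9 2 3 1 6 7 4 8 5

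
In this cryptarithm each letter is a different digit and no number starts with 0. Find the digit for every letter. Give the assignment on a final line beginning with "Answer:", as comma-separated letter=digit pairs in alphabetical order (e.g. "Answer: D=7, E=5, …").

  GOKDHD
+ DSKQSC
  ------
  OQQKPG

Step 1. [col 1: D + C ≡ G (mod 10)] no forcing yet in column 1 (carry-in 0); C=7 is free and consistent — try it, so C=7.
Step 2. [col 1: D + C ≡ G (mod 10)] several values work for D in column 1 (D + C ≡ G (mod 10), carry-in 0); try D=4. So D=4.
Step 3. [col 1: D + C ≡ G (mod 10)] from column 1 (D=4, C=7, carry-in 0, digits 4,7 already taken and all letters distinct): G must equal 1. So G=1.
Step 4. [col 2: H + S ≡ P (mod 10)] several values work for S in column 2 (H + S ≡ P (mod 10), carry-in 1); try S=3. So S=3.
Step 5. [col 2: H + S ≡ P (mod 10)] no forcing yet in column 2 (carry-in 1); P=2 is free and consistent — try it ⇒ P=2.
Step 6. [col 2: H + S ≡ P (mod 10)] from column 2 (S=3, P=2, carry-in 1, digits 1,2,3,4,7 already taken and all letters distinct): H must equal 8 ⇒ H=8.
Step 7. [col 3: D + Q ≡ K (mod 10)] several values work for K in column 3 (D + Q ≡ K (mod 10), carry-in 1); try K=5. So K=5.
Step 8. [col 3: D + Q ≡ K (mod 10)] column 3 reads D+Q+carry(1)=K with D=4, K=5; with digits 1,2,3,4,5,7,8 already taken and all letters distinct, the only value for Q is 0, so Q=0.
Step 9. [col 5: O + S ≡ Q (mod 10)] in column 5 we have O+S≡Q with carry-in 1; given S=3, Q=0 and digits 0,1,2,3,4,5,7,8 already taken and all letters distinct, that pins O to 6. So O=6.

Answer: C=7, D=4, G=1, H=8, K=5, O=6, P=2, Q=0, S=3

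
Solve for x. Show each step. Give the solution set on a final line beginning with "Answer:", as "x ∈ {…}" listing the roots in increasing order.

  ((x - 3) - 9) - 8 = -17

Step 1. [((x - 3) - 9) - 8 = -17] 8 comes off first (add 8) ⇒ sub: (x - 3) - 9 = -9.
Step 2. [(x - 3) - 9 = -9] -9 is outermost — add 9 both sides. So sub: x - 3 = 0.
Step 3. [x - 3 = 0] -3 is outermost — add 3 both sides. So sub: x = 3.

Answer: x ∈ {3}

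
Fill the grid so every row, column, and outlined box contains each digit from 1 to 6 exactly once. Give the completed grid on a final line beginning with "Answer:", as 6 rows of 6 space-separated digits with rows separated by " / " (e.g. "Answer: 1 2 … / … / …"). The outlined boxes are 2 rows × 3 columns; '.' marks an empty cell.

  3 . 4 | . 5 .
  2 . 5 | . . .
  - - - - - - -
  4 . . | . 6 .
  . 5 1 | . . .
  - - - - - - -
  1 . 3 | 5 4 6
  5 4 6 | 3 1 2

Step 1. [r1c6∈{1}] r1c6 is down to just 1 ⇒ r1c6=1.
Step 2. [r4c5∈{2,3}] 2 has one home in col 5: r4c5. So r4c5=2.
Step 3. [r4c6∈{3,4}] 3 has one home in row 4: r4c6 ⇒ r4c6=3.
Step 4. [r1c2∈{6}] nothing but 6 survives at r1c2 ⇒ r1c2=6.
Step 5. [r3c3∈{2}] r3c3's peers cover all but 2 ⇒ r3c3=2.
Step 6. [r4c4∈{4}] r4c4 is down to just 4. So r4c4=4.
Step 7. [r3c2∈{3}] nothing but 3 survives at r3c2. So r3c2=3.
Step 8. [r2c6∈{4}] r2c6 has the single candidate 4, so r2c6=4.
Step 9. [r3c4∈{1}] r3c4 is down to just 1, so r3c4=1.
Step 10. [r5c2∈{2}] r5c2 is down to just 2, so r5c2=2.
Step 11. [r1c4∈{2}] r1c4 has the single candidate 2 ⇒ r1c4=2.
Step 12. [r2c2∈{1}] nothing but 1 survives at r2c2, so r2c2=1.
Step 13. [r3c6∈{5}] r3c6 has the single candidate 5, so r3c6=5.
Step 14. [r2c4∈{6}] r2c4 is down to just 6, so r2c4=6.
Step 15. [r4c1∈{6}] r4c1's peers cover all but 6, so r4c1=6.
Step 16. [r2c5∈{3}] r2c5's peers cover all but 3, so r2c5=3.

Answer: 3 6 4 2 5 1 / 2 1 5 6 3 4 / 4 3 2 1 6 5 / 6 5 1 4 2 3 / 1 2 3 5 4 6 / 5 4 6 3 1 2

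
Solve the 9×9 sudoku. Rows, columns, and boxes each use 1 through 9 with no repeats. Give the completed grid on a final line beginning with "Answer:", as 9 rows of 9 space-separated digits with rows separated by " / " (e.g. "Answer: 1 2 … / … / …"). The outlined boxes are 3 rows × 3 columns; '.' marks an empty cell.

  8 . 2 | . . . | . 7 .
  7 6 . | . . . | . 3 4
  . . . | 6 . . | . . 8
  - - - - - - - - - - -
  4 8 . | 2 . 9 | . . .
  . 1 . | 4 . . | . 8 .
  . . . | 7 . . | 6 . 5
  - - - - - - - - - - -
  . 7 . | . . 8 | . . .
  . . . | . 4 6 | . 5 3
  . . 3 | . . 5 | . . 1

Step 1. [r9c4∈{9}] r9c4 has the single candidate 9. So r9c4=9.
Step 2. [r6c3∈{9}] r6c3's peers cover all but 9 ⇒ r6c3=9.
Step 3. [r5c6∈{3}] nothing but 3 survives at r5c6. So r5c6=3.
Step 4. [r8c4∈{1}] nothing but 1 survives at r8c4. So r8c4=1.
Step 5. [r6c6∈{1}] r6c6 has the single candidate 1 ⇒ r6c6=1.
Step 6. [r8c7∈{2,7,8,9}] across row 8, 7 lands solely at r8c7, so r8c7=7.
Step 7. [r2c6∈{2}] r2c6 has the single candidate 2, so r2c6=2.
Step 8. [r6c8∈{2,4}] across row 6, 4 lands solely at r6c8. So r6c8=4.
Step 9. [r1c6∈{4}] nothing but 4 survives at r1c6, so r1c6=4.
Step 10. [r9c7∈{2,4,8}] in row 9, 8 fits only at r9c7 ⇒ r9c7=8.
Step 11. [r7c7∈{2,4,9}] r7c7 is the only open cell in col 7 admitting 4. So r7c7=4.
Step 12. [r3c3∈{1,4,5}] col 3 places 4 nowhere but r3c3, so r3c3=4.
Step 13. [r1c9∈{6,9}] 6 has one home in row 1: r1c9 ⇒ r1c9=6.
Step 14. [r9c5∈{2,7}] row 9 places 7 nowhere but r9c5. So r9c5=7.
Step 15. [r7c5∈{2,3}] col 5 places 2 nowhere but r7c5 ⇒ r7c5=2.
Step 16. [r9c8∈{2,6}] box 9 places 2 nowhere but r9c8, so r9c8=2.
Step 17. [r3c7∈{1,2,5,9}] across row 3, 2 lands solely at r3c7, so r3c7=2.
Step 18. [r7c8∈{6,9}] 6 has one home in col 8: r7c8, so r7c8=6.
Step 19. [r3c8∈{1,9}] in col 8, 9 fits only at r3c8 ⇒ r3c8=9.
Step 20. [r2c5∈{1,5,8,9}] row 2 places 9 nowhere but r2c5. So r2c5=9.
Step 21. [r1c2∈{3,5,9}] in row 1, 9 fits only at r1c2, so r1c2=9.
Step 22. [r3c2∈{3,5}] across col 2, 5 lands solely at r3c2, so r3c2=5.
Step 23. [r3c1∈{1,3}] in box 1, 3 fits only at r3c1 ⇒ r3c1=3.
Step 24. [r7c1∈{1,5,9}] 1 has one home in col 1: r7c1. So r7c1=1.
Step 25. [r5c1∈{2,5,6}] col 1 places 5 nowhere but r5c1. So r5c1=5.
Step 26. [r1c5∈{1,3,5}] col 5 places 3 nowhere but r1c5 ⇒ r1c5=3.
Step 27. [r1c7∈{1,5}] across row 1, 1 lands solely at r1c7, so r1c7=1.
Step 28. [r8c2∈{2}] only 2 remains possible at r8c2, so r8c2=2.
Step 29. [r5c5∈{6}] nothing but 6 survives at r5c5, so r5c5=6.
Step 30. [r5c3∈{7}] r5c3 has the single candidate 7, so r5c3=7.
Step 31. [r7c9∈{9}] r7c9's peers cover all but 9, so r7c9=9.
Step 32. [r2c4∈{5,8}] 8 has one home in row 2: r2c4, so r2c4=8.
Step 33. [r8c1∈{9}] r8c1 is down to just 9, so r8c1=9.
Step 34. [r2c3∈{1}] r2c3's peers cover all but 1 ⇒ r2c3=1.
Step 35. [r7c3∈{5}] only 5 remains possible at r7c3. So r7c3=5.
Step 36. [r4c7∈{3}] r4c7's peers cover all but 3 ⇒ r4c7=3.
Step 37. [r2c7∈{5}] r2c7's peers cover all but 5 ⇒ r2c7=5.
Step 38. [r6c5∈{8}] r6c5 is down to just 8. So r6c5=8.
Step 39. [r4c9∈{7}] nothing but 7 survives at r4c9 ⇒ r4c9=7.
Step 40. [r4c5∈{5}] r4c5 has the single candidate 5, so r4c5=5.
Step 41. [r3c6∈{7}] r3c6 has the single candidate 7, so r3c6=7.
Step 42. [r8c3∈{8}] r8c3 has the single candidate 8. So r8c3=8.
Step 43. [r7c4∈{3}] r7c4 is down to just 3, so r7c4=3.
Step 44. [r1c4∈{5}] r1c4 has the single candidate 5, so r1c4=5.
Step 45. [r5c9∈{2}] r5c9's peers cover all but 2. So r5c9=2.
Step 46. [r4c3∈{6}] r4c3 is down to just 6 ⇒ r4c3=6.
Step 47. [r5c7∈{9}] r5c7's peers cover all but 9 ⇒ r5c7=9.
Step 48. [r4c8∈{1}] r4c8's peers cover all but 1, so r4c8=1.
Step 49. [r9c2∈{4}] only 4 remains possible at r9c2. So r9c2=4.
Step 50. [r6c2∈{3}] r6c2 has the single candidate 3, so r6c2=3.
Step 51. [r3c5∈{1}] r3c5 has the single candidate 1, so r3c5=1.
Step 52. [r6c1∈{2}] nothing but 2 survives at r6c1 ⇒ r6c1=2.
Step 53. [r9c1∈{6}] only 6 remains possible at r9c1 ⇒ r9c1=6.

Answer: 8 9 2 5 3 4 1 7 6 / 7 6 1 8 9 2 5 3 4 / 3 5 4 6 1 7 2 9 8 / 4 8 6 2 5 9 3 1 7 / 5 1 7 4 6 3 9 8 2 / 2 3 9 7 8 1 6 4 5 / 1 7 5 3 2 8 4 6 9 / 9 2 8 1 4 6 7 5 3 / 6 4 3 9 7 5 8 2 1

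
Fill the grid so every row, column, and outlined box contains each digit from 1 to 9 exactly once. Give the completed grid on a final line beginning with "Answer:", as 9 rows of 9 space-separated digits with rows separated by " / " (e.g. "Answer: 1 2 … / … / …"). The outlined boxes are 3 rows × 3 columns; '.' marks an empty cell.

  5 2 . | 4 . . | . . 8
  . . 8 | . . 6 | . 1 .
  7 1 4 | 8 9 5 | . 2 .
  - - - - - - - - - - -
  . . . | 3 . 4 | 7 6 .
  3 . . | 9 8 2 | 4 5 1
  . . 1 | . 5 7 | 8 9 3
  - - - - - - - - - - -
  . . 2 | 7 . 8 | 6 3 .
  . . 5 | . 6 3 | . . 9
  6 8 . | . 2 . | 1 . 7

Step 1. [r2c1∈{9}] only 9 remains possible at r2c1 ⇒ r2c1=9.
Step 2. [r7c5∈{1,4}] 4 has one home in col 5: r7c5, so r7c5=4.
Step 3. [r2c2∈{3}] r2c2 is down to just 3, so r2c2=3.
Step 4. [r1c5∈{1,3,7}] r1c5 is the only open cell in col 5 admitting 3 ⇒ r1c5=3.
Step 5. [r6c1∈{2,4}] r6c1 is the only open cell in row 6 admitting 2, so r6c1=2.
Step 6. [r8c1∈{1,4}] r8c1 is the only open cell in col 1 admitting 4, so r8c1=4.
Step 7. [r5c3∈{6,7}] r5c3 is the only open cell in col 3 admitting 7, so r5c3=7.
Step 8. [r7c2∈{9}] only 9 remains possible at r7c2 ⇒ r7c2=9.
Step 9. [r7c9∈{5}] r7c9 has the single candidate 5, so r7c9=5.
Step 10. [r6c4∈{6}] only 6 remains possible at r6c4. So r6c4=6.
Step 11. [r5c2∈{6}] r5c2 has the single candidate 6. So r5c2=6.
Step 12. [r8c7∈{2}] nothing but 2 survives at r8c7. So r8c7=2.
Step 13. [r7c1∈{1}] r7c1's peers cover all but 1 ⇒ r7c1=1.
Step 14. [r1c8∈{7}] r1c8 has the single candidate 7. So r1c8=7.
Step 15. [r1c7∈{9}] r1c7 has the single candidate 9, so r1c7=9.
Step 16. [r8c2∈{7}] only 7 remains possible at r8c2, so r8c2=7.
Step 17. [r1c3∈{6}] r1c3 is down to just 6. So r1c3=6.
Step 18. [r2c4∈{2}] nothing but 2 survives at r2c4. So r2c4=2.
Step 19. [r9c3∈{3}] r9c3's peers cover all but 3, so r9c3=3.
Step 20. [r2c5∈{7}] r2c5's peers cover all but 7. So r2c5=7.
Step 21. [r8c4∈{1}] r8c4 has the single candidate 1. So r8c4=1.
Step 22. [r4c5∈{1}] r4c5 has the single candidate 1. So r4c5=1.
Step 23. [r8c8∈{8}] nothing but 8 survives at r8c8, so r8c8=8.
Step 24. [r9c4∈{5}] nothing but 5 survives at r9c4, so r9c4=5.
Step 25. [r4c9∈{2}] r4c9 is down to just 2. So r4c9=2.
Step 26. [r6c2∈{4}] r6c2's peers cover all but 4. So r6c2=4.
Step 27. [r1c6∈{1}] r1c6's peers cover all but 1, so r1c6=1.
Step 28. [r3c7∈{3}] nothing but 3 survives at r3c7. So r3c7=3.
Step 29. [r3c9∈{6}] nothing but 6 survives at r3c9, so r3c9=6.
Step 30. [r9c8∈{4}] r9c8 is down to just 4 ⇒ r9c8=4.
Step 31. [r4c2∈{5}] r4c2's peers cover all but 5. So r4c2=5.
Step 32. [r4c3∈{9}] r4c3 is down to just 9, so r4c3=9.
Step 33. [r4c1∈{8}] r4c1 is down to just 8 ⇒ r4c1=8.
Step 34. [r2c7∈{5}] nothing but 5 survives at r2c7 ⇒ r2c7=5.
Step 35. [r2c9∈{4}] r2c9 has the single candidate 4, so r2c9=4.
Step 36. [r9c6∈{9}] r9c6's peers cover all but 9. So r9c6=9.

Answer: 5 2 6 4 3 1 9 7 8 / 9 3 8 2 7 6 5 1 4 / 7 1 4 8 9 5 3 2 6 / 8 5 9 3 1 4 7 6 2 / 3 6 7 9 8 2 4 5 1 / 2 4 1 6 5 7 8 9 3 / 1 9 2 7 4 8 6 3 5 / 4 7 5 1 6 3 2 8 9 / 6 8 3 5 2 9 1 4 7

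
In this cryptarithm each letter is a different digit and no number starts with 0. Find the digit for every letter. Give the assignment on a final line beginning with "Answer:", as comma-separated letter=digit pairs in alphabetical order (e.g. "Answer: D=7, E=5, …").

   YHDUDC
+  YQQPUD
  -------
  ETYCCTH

Step 1. [E] the sum has 7 digits but both addends have 6; that extra leading digit E is the final carry, namely 1, so E=1.
Step 2. [col 1: C + D ≡ H (mod 10)] several values work for D in column 1 (C + D ≡ H (mod 10), carry-in 0); try D=7. So D=7.
Step 3. [col 1: C + D ≡ H (mod 10)] C=3 is one option consistent with column 1 (C + D ≡ H (mod 10), carry-in 0) — take it, so C=3.
Step 4. [col 1: C + D ≡ H (mod 10)] column 1: given C=3, D=7, carry-in 0, and digits 1,3,7 already taken and all letters distinct, C+D≡H (mod 10) forces H=0. So H=0.
Step 5. [col 2: D + U ≡ T (mod 10)] T=2 is one option consistent with column 2 (D + U ≡ T (mod 10), carry-in 1) — take it, so T=2.
Step 6. [col 2: D + U ≡ T (mod 10)] from column 2 (D=7, T=2, carry-in 1, digits 0,1,2,3,7 already taken and all letters distinct): U must equal 4. So U=4.
Step 7. [col 3: U + P ≡ C (mod 10)] column 3: given U=4, C=3, carry-in 1, and digits 0,1,2,3,4,7 already taken and all letters distinct, U+P≡C (mod 10) forces P=8. So P=8.
Step 8. [col 4: D + Q ≡ C (mod 10)] column 4: given D=7, C=3, carry-in 1, and digits 0,1,2,3,4,7,8 already taken and all letters distinct, D+Q≡C (mod 10) forces Q=5, so Q=5.
Step 9. [col 5: H + Q ≡ Y (mod 10)] from column 5 (H=0, Q=5, carry-in 1, digits 0,1,2,3,4,5,7,8 already taken and all letters distinct): Y must equal 6, so Y=6.

Answer: C=3, D=7, E=1, H=0, P=8, Q=5, T=2, U=4, Y=6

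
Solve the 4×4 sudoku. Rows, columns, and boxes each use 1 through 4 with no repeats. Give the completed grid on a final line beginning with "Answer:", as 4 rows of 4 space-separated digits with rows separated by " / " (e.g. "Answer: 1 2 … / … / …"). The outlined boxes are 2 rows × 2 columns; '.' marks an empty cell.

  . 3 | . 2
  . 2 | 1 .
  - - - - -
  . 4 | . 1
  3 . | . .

Step 1. [r1c3∈{4}] r1c3 is down to just 4, so r1c3=4.
Step 2. [r4c3∈{2}] r4c3's peers cover all but 2 ⇒ r4c3=2.
Step 3. [r3c3∈{3}] r3c3 has the single candidate 3 ⇒ r3c3=3.
Step 4. [r4c2∈{1}] nothing but 1 survives at r4c2, so r4c2=1.
Step 5. [r4c4∈{4}] only 4 remains possible at r4c4 ⇒ r4c4=4.
Step 6. [r2c1∈{4}] only 4 remains possible at r2c1 ⇒ r2c1=4.
Step 7. [r3c1∈{2}] only 2 remains possible at r3c1. So r3c1=2.
Step 8. [r2c4∈{3}] r2c4 has the single candidate 3, so r2c4=3.
Step 9. [r1c1∈{1}] only 1 remains possible at r1c1, so r1c1=1.

Answer: 1 3 4 2 / 4 2 1 3 / 2 4 3 1 / 3 1 2 4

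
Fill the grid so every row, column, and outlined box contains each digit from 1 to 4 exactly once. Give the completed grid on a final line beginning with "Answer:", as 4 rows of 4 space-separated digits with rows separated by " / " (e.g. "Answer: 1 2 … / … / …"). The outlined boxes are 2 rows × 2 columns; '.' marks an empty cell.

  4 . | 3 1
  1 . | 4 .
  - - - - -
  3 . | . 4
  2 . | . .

Step 1. [r3c2∈{1}] r3c2 is down to just 1. So r3c2=1.
Step 2. [r1c2∈{2}] nothing but 2 survives at r1c2, so r1c2=2.
Step 3. [r4c2∈{4}] nothing but 4 survives at r4c2, so r4c2=4.
Step 4. [r3c3∈{2}] r3c3 is down to just 2 ⇒ r3c3=2.
Step 5. [r4c4∈{3}] r4c4 is down to just 3, so r4c4=3.
Step 6. [r2c2∈{3}] r2c2 is down to just 3 ⇒ r2c2=3.
Step 7. [r4c3∈{1}] r4c3's peers cover all but 1, so r4c3=1.
Step 8. [r2c4∈{2}] nothing but 2 survives at r2c4 ⇒ r2c4=2.

Answer: 4 2 3 1 / 1 3 4 2 / 3 1 2 4 / 2 4 1 3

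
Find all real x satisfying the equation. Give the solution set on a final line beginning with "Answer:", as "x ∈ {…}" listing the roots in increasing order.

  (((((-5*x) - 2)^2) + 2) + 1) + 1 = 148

Step 1. [(((((-5*x) - 2)^2) + 2) + 1) + 1 = 148] peel the +1: subtract 1 from each side ⇒ sub: ((((-5*x) - 2)^2) + 2) + 1 = 147.
Step 2. [((((-5*x) - 2)^2) + 2) + 1 = 147] +1 is outermost — subtract 1 both sides. So sub: (((-5*x) - 2)^2) + 2 = 146.
Step 3. [(((-5*x) - 2)^2) + 2 = 146] peel the +2: subtract 2 from each side, so sub: ((-5*x) - 2)^2 = 144.
Step 4. [((-5*x) - 2)^2 = 144] √ both sides: 144 ≥ 0 gives two branches. So sqrt: (-5*x) - 2 = 12 or -12.
Step 5. [(-5*x) - 2 = 12 or -12] -2 is outermost — add 2 both sides. So sub: -5*x = 14 or -10.
Step 6. [-5*x = 14 or -10] -5 out front; divide by -5 ⇒ div: x = -14/5 or 2.

Answer: x ∈ {-14/5, 2}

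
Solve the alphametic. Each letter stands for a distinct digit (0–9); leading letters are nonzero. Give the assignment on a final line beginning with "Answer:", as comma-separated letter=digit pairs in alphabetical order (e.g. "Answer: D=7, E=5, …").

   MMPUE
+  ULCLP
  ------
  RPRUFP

Step 1. [col 1: E + P ≡ P (mod 10)] column 1 reads E+P+carry(0)=P with nothing yet; with all letters distinct, none taken yet, the only value for E is 0, so E=0.
Step 2. [col 1: E + P ≡ P (mod 10)] P=3 is one option consistent with column 1 (E + P ≡ P (mod 10), carry-in 0) — take it, so P=3.
Step 3. [col 2: U + L ≡ F (mod 10)] no forcing yet in column 2 (carry-in 0); U=5 is free and consistent — try it ⇒ U=5.
Step 4. [col 2: U + L ≡ F (mod 10)] several values work for F in column 2 (U + L ≡ F (mod 10), carry-in 0); try F=9 ⇒ F=9.
Step 5. [R] adding two 5-digit numbers gives at most 5+1 digits, and here it does — R is that final carry and must be 1. So R=1.
Step 6. [col 2: U + L ≡ F (mod 10)] column 2: given U=5, F=9, carry-in 0, and digits 0,1,3,5,9 already taken and all letters distinct, U+L≡F (mod 10) forces L=4 ⇒ L=4.
Step 7. [col 3: P + C ≡ U (mod 10)] column 3 reads P+C+carry(0)=U with P=3, U=5; with digits 0,1,3,4,5,9 already taken and all letters distinct, the only value for C is 2, so C=2.
Step 8. [col 4: M + L ≡ R (mod 10)] column 4 reads M+L+carry(0)=R with L=4, R=1; with digits 0,1,2,3,4,5,9 already taken and all letters distinct, the only value for M is 7, so M=7.

Answer: C=2, E=0, F=9, L=4, M=7, P=3, R=1, U=5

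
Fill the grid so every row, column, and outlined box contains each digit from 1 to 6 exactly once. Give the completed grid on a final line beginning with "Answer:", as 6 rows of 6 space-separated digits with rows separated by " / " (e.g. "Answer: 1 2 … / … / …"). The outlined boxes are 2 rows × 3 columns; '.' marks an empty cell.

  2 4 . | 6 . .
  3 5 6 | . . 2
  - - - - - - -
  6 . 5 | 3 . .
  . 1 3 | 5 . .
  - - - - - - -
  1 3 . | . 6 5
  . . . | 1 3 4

Step 1. [r2c5∈{1,4}] row 2 places 1 nowhere but r2c5. So r2c5=1.
Step 2. [r3c2∈{2}] r3c2's peers cover all but 2 ⇒ r3c2=2.
Step 3. [r3c5∈{4}] r3c5 is down to just 4 ⇒ r3c5=4.
Step 4. [r5c4∈{2}] r5c4 has the single candidate 2. So r5c4=2.
Step 5. [r6c2∈{6}] nothing but 6 survives at r6c2 ⇒ r6c2=6.
Step 6. [r5c3∈{4}] r5c3 is down to just 4 ⇒ r5c3=4.
Step 7. [r1c3∈{1}] nothing but 1 survives at r1c3 ⇒ r1c3=1.
Step 8. [r6c1∈{5}] r6c1 is down to just 5, so r6c1=5.
Step 9. [r1c5∈{5}] r1c5 has the single candidate 5 ⇒ r1c5=5.
Step 10. [r6c3∈{2}] nothing but 2 survives at r6c3. So r6c3=2.
Step 11. [r3c6∈{1}] only 1 remains possible at r3c6 ⇒ r3c6=1.
Step 12. [r2c4∈{4}] only 4 remains possible at r2c4. So r2c4=4.
Step 13. [r4c6∈{6}] r4c6 is down to just 6. So r4c6=6.
Step 14. [r4c5∈{2}] r4c5 is down to just 2. So r4c5=2.
Step 15. [r4c1∈{4}] only 4 remains possible at r4c1. So r4c1=4.
Step 16. [r1c6∈{3}] r1c6 is down to just 3. So r1c6=3.

Answer: 2 4 1 6 5 3 / 3 5 6 4 1 2 / 6 2 5 3 4 1 / 4 1 3 5 2 6 / 1 3 4 2 6 5 / 5 6 2 1 3 4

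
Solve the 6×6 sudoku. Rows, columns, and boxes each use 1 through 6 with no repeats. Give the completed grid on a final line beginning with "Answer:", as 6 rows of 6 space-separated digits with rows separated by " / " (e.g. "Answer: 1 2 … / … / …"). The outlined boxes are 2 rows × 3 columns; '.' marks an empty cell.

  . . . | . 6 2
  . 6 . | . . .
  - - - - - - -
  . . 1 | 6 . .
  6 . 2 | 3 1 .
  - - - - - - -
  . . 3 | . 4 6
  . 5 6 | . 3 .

Step 1. [r3c1∈{3,4,5}] across box 3, 5 lands solely at r3c1, so r3c1=5.
Step 2. [r2c1∈{1,2,3,4}] in row 2, 2 fits only at r2c1. So r2c1=2.
Step 3. [r2c5∈{5}] nothing but 5 survives at r2c5 ⇒ r2c5=5.
Step 4. [r2c3∈{4}] r2c3 has the single candidate 4. So r2c3=4.
Step 5. [r5c1∈{1}] nothing but 1 survives at r5c1, so r5c1=1.
Step 6. [r2c4∈{1}] only 1 remains possible at r2c4. So r2c4=1.
Step 7. [r3c2∈{3,4}] row 3 places 3 nowhere but r3c2. So r3c2=3.
Step 8. [r3c6∈{4}] r3c6 has the single candidate 4. So r3c6=4.
Step 9. [r5c2∈{2}] r5c2 has the single candidate 2 ⇒ r5c2=2.
Step 10. [r4c2∈{4}] nothing but 4 survives at r4c2. So r4c2=4.
Step 11. [r1c2∈{1}] r1c2 is down to just 1. So r1c2=1.
Step 12. [r2c6∈{3}] nothing but 3 survives at r2c6, so r2c6=3.
Step 13. [r4c6∈{5}] nothing but 5 survives at r4c6. So r4c6=5.
Step 14. [r6c1∈{4}] only 4 remains possible at r6c1. So r6c1=4.
Step 15. [r3c5∈{2}] nothing but 2 survives at r3c5. So r3c5=2.
Step 16. [r5c4∈{5}] r5c4's peers cover all but 5, so r5c4=5.
Step 17. [r1c1∈{3}] r1c1 is down to just 3. So r1c1=3.
Step 18. [r6c4∈{2}] nothing but 2 survives at r6c4, so r6c4=2.
Step 19. [r1c3∈{5}] nothing but 5 survives at r1c3, so r1c3=5.
Step 20. [r1c4∈{4}] r1c4 is down to just 4. So r1c4=4.
Step 21. [r6c6∈{1}] only 1 remains possible at r6c6. So r6c6=1.

Answer: 3 1 5 4 6 2 / 2 6 4 1 5 3 / 5 3 1 6 2 4 / 6 4 2 3 1 5 / 1 2 3 5 4 6 / 4 5 6 2 3 1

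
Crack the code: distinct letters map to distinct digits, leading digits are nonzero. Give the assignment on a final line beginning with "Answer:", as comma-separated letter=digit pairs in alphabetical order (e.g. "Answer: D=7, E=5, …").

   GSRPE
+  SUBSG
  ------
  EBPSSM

Step 1. [col 1: E + G ≡ M (mod 10)] column 1 (E + G ≡ M (mod 10), carry-in 0) doesn't pin M yet; pick M=7 and continue, so M=7.
Step 2. [col 1: E + G ≡ M (mod 10)] E=1 is one option consistent with column 1 (E + G ≡ M (mod 10), carry-in 0) — take it. So E=1.
Step 3. [col 1: E + G ≡ M (mod 10)] column 1: given E=1, M=7, carry-in 0, and digits 1,7 already taken and all letters distinct, E+G≡M (mod 10) forces G=6. So G=6.
Step 4. [col 2: P + S ≡ S (mod 10)] from column 2 (nothing yet, carry-in 0, digits 1,6,7 already taken and all letters distinct): P must equal 0, so P=0.
Step 5. [col 2: P + S ≡ S (mod 10)] several values work for S in column 2 (P + S ≡ S (mod 10), carry-in 0); try S=8. So S=8.
Step 6. [col 3: R + B ≡ S (mod 10)] several values work for R in column 3 (R + B ≡ S (mod 10), carry-in 0); try R=3. So R=3.
Step 7. [col 3: R + B ≡ S (mod 10)] column 3 reads R+B+carry(0)=S with R=3, S=8; with digits 0,1,3,6,7,8 already taken and all letters distinct, the only value for B is 5. So B=5.
Step 8. [col 4: S + U ≡ P (mod 10)] column 4 reads S+U+carry(0)=P with S=8, P=0; with digits 0,1,3,5,6,7,8 already taken and all letters distinct, the only value for U is 2. So U=2.

Answer: B=5, E=1, G=6, M=7, P=0, R=3, S=8, U=2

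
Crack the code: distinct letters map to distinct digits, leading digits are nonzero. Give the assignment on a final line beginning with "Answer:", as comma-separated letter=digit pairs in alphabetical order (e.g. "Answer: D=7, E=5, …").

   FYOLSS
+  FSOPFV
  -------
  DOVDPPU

Step 1. [col 1: S + V ≡ U (mod 10)] several values work for S in column 1 (S + V ≡ U (mod 10), carry-in 0); try S=8. So S=8.
Step 2. [D] the sum has 7 digits but both addends have 6; that extra leading digit D is the final carry, namely 1. So D=1.
Step 3. [col 1: S + V ≡ U (mod 10)] column 1 (S + V ≡ U (mod 10), carry-in 0) doesn't pin V yet; pick V=2 and continue, so V=2.
Step 4. [col 1: S + V ≡ U (mod 10)] from column 1 (S=8, V=2, carry-in 0, digits 1,2,8 already taken and all letters distinct): U must equal 0. So U=0.
Step 5. [col 2: S + F ≡ P (mod 10)] no forcing yet in column 2 (carry-in 1); P=6 is free and consistent — try it. So P=6.
Step 6. [col 2: S + F ≡ P (mod 10)] from column 2 (S=8, P=6, carry-in 1, digits 0,1,2,6,8 already taken and all letters distinct): F must equal 7. So F=7.
Step 7. [col 3: L + P ≡ P (mod 10)] column 3: given P=6, carry-in 1, and digits 0,1,2,6,7,8 already taken and all letters distinct, L+P≡P (mod 10) forces L=9 ⇒ L=9.
Step 8. [col 4: O + O ≡ D (mod 10)] column 4 reads O+O+carry(1)=D with D=1; with digits 0,1,2,6,7,8,9 already taken and all letters distinct, the only value for O is 5 ⇒ O=5.
Step 9. [col 5: Y + S ≡ V (mod 10)] column 5: given S=8, V=2, carry-in 1, and digits 0,1,2,5,6,7,8,9 already taken and all letters distinct, Y+S≡V (mod 10) forces Y=3. So Y=3.

Answer: D=1, F=7, L=9, O=5, P=6, S=8, U=0, V=2, Y=3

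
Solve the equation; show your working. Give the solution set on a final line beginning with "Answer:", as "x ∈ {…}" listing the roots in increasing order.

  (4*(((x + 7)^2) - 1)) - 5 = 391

Step 1. [(4*(((x + 7)^2) - 1)) - 5 = 391] add 5: x sits inside (… - 5), so sub: 4*(((x + 7)^2) - 1) = 396.
Step 2. [4*(((x + 7)^2) - 1) = 396] 4·(inner) — divide through by 4, so div: ((x + 7)^2) - 1 = 99.
Step 3. [((x + 7)^2) - 1 = 99] -1 is outermost — add 1 both sides, so sub: (x + 7)^2 = 100.
Step 4. [(x + 7)^2 = 100] LHS squared, RHS 100 ≥ 0: apply √ (±), so sqrt: x + 7 = 10 or -10.
Step 5. [x + 7 = 10 or -10] peel the +7: subtract 7 from each side ⇒ sub: x = 3 or -17.

Answer: x ∈ {-17, 3}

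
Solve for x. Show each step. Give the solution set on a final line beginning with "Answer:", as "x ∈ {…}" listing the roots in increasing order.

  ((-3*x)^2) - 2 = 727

Step 1. [((-3*x)^2) - 2 = 727] -2 is outermost — add 2 both sides, so sub: (-3*x)^2 = 729.
Step 2. [(-3*x)^2 = 729] LHS squared, RHS 729 ≥ 0: apply √ (±), so sqrt: -3*x = 27 or -27.
Step 3. [-3*x = 27 or -27] divide by the outer -3, so div: x = -9 or 9.

Answer: x ∈ {-9, 9}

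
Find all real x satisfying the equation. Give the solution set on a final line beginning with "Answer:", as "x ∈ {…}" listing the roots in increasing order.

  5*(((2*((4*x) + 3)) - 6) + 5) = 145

Step 1. [5*(((2*((4*x) + 3)) - 6) + 5) = 145] leading coefficient 5: divide by 5 ⇒ div: ((2*((4*x) + 3)) - 6) + 5 = 29.
Step 2. [((2*((4*x) + 3)) - 6) + 5 = 29] 5 comes off first (subtract 5). So sub: (2*((4*x) + 3)) - 6 = 24.
Step 3. [(2*((4*x) + 3)) - 6 = 24] 2 | LHS and 2 | 24: pull 2 out. So factor: ((4*x) + 3) - 3 = 12.
Step 4. [((4*x) + 3) - 3 = 12] add 3: x sits inside (… - 3). So sub: (4*x) + 3 = 15.
Step 5. [(4*x) + 3 = 15] +3 is outermost — subtract 3 both sides. So sub: 4*x = 12.
Step 6. [4*x = 12] 4 out front; divide by 4 ⇒ div: x = 3.

Answer: x ∈ {3}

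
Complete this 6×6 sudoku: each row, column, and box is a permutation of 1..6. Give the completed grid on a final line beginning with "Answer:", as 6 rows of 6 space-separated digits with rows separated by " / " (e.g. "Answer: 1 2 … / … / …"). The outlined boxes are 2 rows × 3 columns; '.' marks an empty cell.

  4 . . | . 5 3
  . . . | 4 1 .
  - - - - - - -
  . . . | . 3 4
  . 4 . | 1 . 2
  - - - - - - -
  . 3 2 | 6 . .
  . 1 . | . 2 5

Step 1. [r3c1∈{1,2,5,6}] across col 1, 1 lands solely at r3c1. So r3c1=1.
Step 2. [r2c1∈{2,3,5,6}] col 1 places 2 nowhere but r2c1, so r2c1=2.
Step 3. [r1c2∈{6}] only 6 remains possible at r1c2, so r1c2=6.
Step 4. [r3c3∈{5,6}] row 3 places 6 nowhere but r3c3 ⇒ r3c3=6.
Step 5. [r2c3∈{3,5}] 3 has one home in row 2: r2c3, so r2c3=3.
Step 6. [r4c3∈{5}] r4c3's peers cover all but 5, so r4c3=5.
Step 7. [r3c2∈{2}] r3c2's peers cover all but 2 ⇒ r3c2=2.
Step 8. [r6c4∈{3}] only 3 remains possible at r6c4, so r6c4=3.
Step 9. [r2c6∈{6}] r2c6 has the single candidate 6. So r2c6=6.
Step 10. [r4c1∈{3}] r4c1 has the single candidate 3 ⇒ r4c1=3.
Step 11. [r2c2∈{5}] r2c2 is down to just 5. So r2c2=5.
Step 12. [r6c1∈{6}] only 6 remains possible at r6c1. So r6c1=6.
Step 13. [r3c4∈{5}] r3c4 is down to just 5, so r3c4=5.
Step 14. [r6c3∈{4}] r6c3's peers cover all but 4 ⇒ r6c3=4.
Step 15. [r1c3∈{1}] r1c3 is down to just 1. So r1c3=1.
Step 16. [r5c6∈{1}] r5c6 is down to just 1. So r5c6=1.
Step 17. [r5c1∈{5}] r5c1 is down to just 5 ⇒ r5c1=5.
Step 18. [r4c5∈{6}] only 6 remains possible at r4c5 ⇒ r4c5=6.
Step 19. [r1c4∈{2}] r1c4's peers cover all but 2 ⇒ r1c4=2.
Step 20. [r5c5∈{4}] r5c5 is down to just 4, so r5c5=4.

Answer: 4 6 1 2 5 3 / 2 5 3 4 1 6 / 1 2 6 5 3 4 / 3 4 5 1 6 2 / 5 3 2 6 4 1 / 6 1 4 3 2 5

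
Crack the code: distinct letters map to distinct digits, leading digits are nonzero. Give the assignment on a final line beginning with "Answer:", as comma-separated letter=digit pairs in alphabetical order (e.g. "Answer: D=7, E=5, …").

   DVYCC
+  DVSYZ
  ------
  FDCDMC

Step 1. [col 1: C + Z ≡ C (mod 10)] from column 1 (nothing yet, carry-in 0, all letters distinct, none taken yet): Z must equal 0, so Z=0.
Step 2. [F] F is the leading digit of a 6-digit sum of two 5-digit numbers; the final carry is exactly 1, so F=1.
Step 3. [col 1: C + Z ≡ C (mod 10)] column 1 (C + Z ≡ C (mod 10), carry-in 0) doesn't pin C yet; pick C=2 and continue, so C=2.
Step 4. [col 2: C + Y ≡ M (mod 10)] column 2 (C + Y ≡ M (mod 10), carry-in 0) doesn't pin M yet; pick M=7 and continue, so M=7.
Step 5. [col 2: C + Y ≡ M (mod 10)] column 2 reads C+Y+carry(0)=M with C=2, M=7; with digits 0,1,2,7 already taken and all letters distinct, the only value for Y is 5, so Y=5.
Step 6. [col 3: Y + S ≡ D (mod 10)] several values work for S in column 3 (Y + S ≡ D (mod 10), carry-in 0); try S=4 ⇒ S=4.
Step 7. [col 3: Y + S ≡ D (mod 10)] from column 3 (Y=5, S=4, carry-in 0, digits 0,1,2,4,5,7 already taken and all letters distinct): D must equal 9. So D=9.
Step 8. [col 4: V + V ≡ C (mod 10)] column 4 reads V+V+carry(0)=C with C=2; with digits 0,1,2,4,5,7,9 already taken and all letters distinct, the only value for V is 6 ⇒ V=6.

Answer: C=2, D=9, F=1, M=7, S=4, V=6, Y=5, Z=0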